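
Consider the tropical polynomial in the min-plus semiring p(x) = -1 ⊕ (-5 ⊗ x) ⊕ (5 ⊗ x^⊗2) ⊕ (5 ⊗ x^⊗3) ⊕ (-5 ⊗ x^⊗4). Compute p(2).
p(2) = -3

A tropical monomial a ⊗ x^⊗i evaluates to a + i · x. Evaluating each term at x = 2:
  Term 0 contributes -1 + 0 · 2 = -1
  Term 1 contributes -5 + 1 · 2 = -3
  Term 2 contributes 5 + 2 · 2 = 9
  Term 3 contributes 5 + 3 · 2 = 11
  Term 4 contributes -5 + 4 · 2 = 3
p(2) = ⊕ of these = min[-1, -3, 9, 11, 3] = -3.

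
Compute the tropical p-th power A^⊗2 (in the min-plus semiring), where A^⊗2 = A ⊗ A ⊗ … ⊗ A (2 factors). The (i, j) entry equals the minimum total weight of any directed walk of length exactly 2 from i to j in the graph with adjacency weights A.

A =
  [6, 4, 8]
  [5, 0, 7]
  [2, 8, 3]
A^⊗2 =
  [9, 4, 11]
  [5, 0, 7]
  [5, 6, 6]

Each entry (A^⊗2)_ij equals the minimum over all length-2 walks i = v_0 → v_1 → … → v_2 = j of Σ_t A[v_t][v_{t+1}]. For example, for (i, j) = (0, 2) we minimise over 3 possible intermediate vertex sequences; the minimum is 11, attained along the walk 0 → 1 → 2.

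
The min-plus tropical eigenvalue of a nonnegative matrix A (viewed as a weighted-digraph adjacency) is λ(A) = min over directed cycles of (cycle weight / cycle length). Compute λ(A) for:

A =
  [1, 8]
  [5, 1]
λ(A) = 1

Enumerate directed cycles and compute their means (weight / length). Sample:
  cycle 0 → 0: weight = 1, length = 1, mean = 1/1 ≈ 1.000
  cycle 1 → 1: weight = 1, length = 1, mean = 1/1 ≈ 1.000
  cycle 0 → 1 → 0: weight = 13, length = 2, mean = 13/2 ≈ 6.500
  cycle 1 → 0 → 1: weight = 13, length = 2, mean = 13/2 ≈ 6.500
Minimum mean = 1.000, attained e.g. along the cycle 0 → 0 with weight 1 and length 1. So λ(A) = 1/1 = 1.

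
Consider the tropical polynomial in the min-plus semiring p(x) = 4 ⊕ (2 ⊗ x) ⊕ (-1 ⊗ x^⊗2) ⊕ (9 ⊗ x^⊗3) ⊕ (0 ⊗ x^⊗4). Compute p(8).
p(8) = 4

A tropical monomial a ⊗ x^⊗i evaluates to a + i · x. Evaluating each term at x = 8:
  Term 0 contributes 4 + 0 · 8 = 4
  Term 1 contributes 2 + 1 · 8 = 10
  Term 2 contributes -1 + 2 · 8 = 15
  Term 3 contributes 9 + 3 · 8 = 33
  Term 4 contributes 0 + 4 · 8 = 32
p(8) = ⊕ of these = min[4, 10, 15, 33, 32] = 4.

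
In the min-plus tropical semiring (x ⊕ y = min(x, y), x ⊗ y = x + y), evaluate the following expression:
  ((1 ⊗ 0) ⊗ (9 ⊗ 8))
((1 ⊗ 0) ⊗ (9 ⊗ 8)) = 18

Expand innermost to outermost. Recall ⊕ takes the minimum of its arguments and ⊗ takes their sum. Working out the expression ((1 ⊗ 0) ⊗ (9 ⊗ 8)) gives 18.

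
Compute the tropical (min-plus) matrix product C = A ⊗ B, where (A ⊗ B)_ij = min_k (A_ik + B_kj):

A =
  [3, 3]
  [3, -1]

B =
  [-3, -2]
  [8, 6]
A ⊗ B =
  [0, 1]
  [0, 1]

Apply the min-plus product entry-by-entry:
  C[0][0] = min over k of (A[0][0] + B[0][0] = 3 + -3 = 0, A[0][1] + B[1][0] = 3 + 8 = 11) = 0 (attained at k = 0)
  C[0][1] = min over k of (A[0][0] + B[0][1] = 3 + -2 = 1, A[0][1] + B[1][1] = 3 + 6 = 9) = 1 (attained at k = 0)
  C[1][0] = min over k of (A[1][0] + B[0][0] = 3 + -3 = 0, A[1][1] + B[1][0] = -1 + 8 = 7) = 0 (attained at k = 0)
  C[1][1] = min over k of (A[1][0] + B[0][1] = 3 + -2 = 1, A[1][1] + B[1][1] = -1 + 6 = 5) = 1 (attained at k = 0)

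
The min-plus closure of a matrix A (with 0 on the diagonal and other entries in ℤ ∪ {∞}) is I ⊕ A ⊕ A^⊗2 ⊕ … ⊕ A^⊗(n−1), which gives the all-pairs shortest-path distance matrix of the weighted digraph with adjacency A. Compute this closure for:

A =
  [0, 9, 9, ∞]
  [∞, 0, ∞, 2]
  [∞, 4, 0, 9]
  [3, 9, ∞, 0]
Closure =
  [0, 9, 9, 11]
  [5, 0, 14, 2]
  [9, 4, 0, 6]
  [3, 9, 12, 0]

This is the Floyd-Warshall all-pairs shortest-path computation. For each intermediate vertex k = 0, 1, …, 3, update dist[i][j] ← min(dist[i][j], dist[i][k] + dist[k][j]). The final matrix gives, for each (i, j), the minimum total weight of any directed path from i to j (possibly empty when i = j).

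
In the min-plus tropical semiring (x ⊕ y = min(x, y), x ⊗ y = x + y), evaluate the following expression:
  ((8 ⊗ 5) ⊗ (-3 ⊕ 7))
((8 ⊗ 5) ⊗ (-3 ⊕ 7)) = 10

Expand innermost to outermost. Recall ⊕ takes the minimum of its arguments and ⊗ takes their sum. Working out the expression ((8 ⊗ 5) ⊗ (-3 ⊕ 7)) gives 10.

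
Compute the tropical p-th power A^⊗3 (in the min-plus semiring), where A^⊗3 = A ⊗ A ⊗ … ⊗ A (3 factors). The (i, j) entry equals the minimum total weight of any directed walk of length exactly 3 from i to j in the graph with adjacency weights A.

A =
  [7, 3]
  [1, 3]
A^⊗3 =
  [7, 7]
  [5, 7]

Each entry (A^⊗3)_ij equals the minimum over all length-3 walks i = v_0 → v_1 → … → v_3 = j of Σ_t A[v_t][v_{t+1}]. For example, for (i, j) = (0, 1) we minimise over 4 possible intermediate vertex sequences; the minimum is 7, attained along the walk 0 → 1 → 0 → 1.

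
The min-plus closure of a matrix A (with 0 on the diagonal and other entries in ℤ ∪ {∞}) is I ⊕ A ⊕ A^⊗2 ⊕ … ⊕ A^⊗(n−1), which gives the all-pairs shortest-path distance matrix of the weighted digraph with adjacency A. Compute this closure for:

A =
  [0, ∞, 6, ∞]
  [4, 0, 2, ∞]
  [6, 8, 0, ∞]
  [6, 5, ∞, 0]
Closure =
  [0, 14, 6, ∞]
  [4, 0, 2, ∞]
  [6, 8, 0, ∞]
  [6, 5, 7, 0]

This is the Floyd-Warshall all-pairs shortest-path computation. For each intermediate vertex k = 0, 1, …, 3, update dist[i][j] ← min(dist[i][j], dist[i][k] + dist[k][j]). The final matrix gives, for each (i, j), the minimum total weight of any directed path from i to j (possibly empty when i = j).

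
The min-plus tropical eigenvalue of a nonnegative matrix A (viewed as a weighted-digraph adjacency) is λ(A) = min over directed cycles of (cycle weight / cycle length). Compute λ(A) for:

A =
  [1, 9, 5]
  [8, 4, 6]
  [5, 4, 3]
λ(A) = 1

Enumerate directed cycles and compute their means (weight / length). Sample:
  cycle 0 → 0: weight = 1, length = 1, mean = 1/1 ≈ 1.000
  cycle 1 → 1: weight = 4, length = 1, mean = 4/1 ≈ 4.000
  cycle 2 → 2: weight = 3, length = 1, mean = 3/1 ≈ 3.000
  cycle 0 → 1 → 0: weight = 17, length = 2, mean = 17/2 ≈ 8.500
  cycle 0 → 2 → 0: weight = 10, length = 2, mean = 10/2 ≈ 5.000
  cycle 1 → 0 → 1: weight = 17, length = 2, mean = 17/2 ≈ 8.500
Minimum mean = 1.000, attained e.g. along the cycle 0 → 0 with weight 1 and length 1. So λ(A) = 1/1 = 1.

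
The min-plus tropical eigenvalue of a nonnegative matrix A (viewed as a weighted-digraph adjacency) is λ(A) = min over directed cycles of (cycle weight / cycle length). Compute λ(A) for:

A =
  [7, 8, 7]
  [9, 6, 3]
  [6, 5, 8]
λ(A) = 4

Enumerate directed cycles and compute their means (weight / length). Sample:
  cycle 0 → 0: weight = 7, length = 1, mean = 7/1 ≈ 7.000
  cycle 1 → 1: weight = 6, length = 1, mean = 6/1 ≈ 6.000
  cycle 2 → 2: weight = 8, length = 1, mean = 8/1 ≈ 8.000
  cycle 0 → 1 → 0: weight = 17, length = 2, mean = 17/2 ≈ 8.500
  cycle 0 → 2 → 0: weight = 13, length = 2, mean = 13/2 ≈ 6.500
  cycle 1 → 0 → 1: weight = 17, length = 2, mean = 17/2 ≈ 8.500
Minimum mean = 4.000, attained e.g. along the cycle 1 → 2 → 1 with weight 8 and length 2. So λ(A) = 8/2 = 4.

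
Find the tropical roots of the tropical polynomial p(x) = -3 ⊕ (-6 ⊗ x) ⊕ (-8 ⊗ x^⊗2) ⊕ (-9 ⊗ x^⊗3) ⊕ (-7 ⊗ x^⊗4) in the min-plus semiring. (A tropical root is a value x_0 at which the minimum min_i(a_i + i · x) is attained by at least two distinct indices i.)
Roots: {-2, 1, 2, 3}

Each tropical root is a break point of the lower envelope of the lines y = a_i + i · x (there are 5 lines, with slopes 0, 1, ..., 4). Only the lines that attain the minimum somewhere contribute to roots; other lines are dominated. Here the surviving (envelope) indices are i = 4, i = 3, i = 2, i = 1, i = 0.
Intersections between consecutive envelope lines give the roots: for adjacent envelope indices i < j the intersection is x = (a_i − a_j) / (j − i). Reading off the sorted break points: {-2, 1, 2, 3}.
Verification: at each break x_0, at least two indices attain the minimum of min_i(a_i + i · x_0).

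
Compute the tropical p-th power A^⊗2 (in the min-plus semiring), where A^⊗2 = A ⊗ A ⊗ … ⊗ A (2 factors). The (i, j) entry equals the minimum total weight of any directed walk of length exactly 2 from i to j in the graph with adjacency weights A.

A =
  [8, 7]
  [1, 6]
A^⊗2 =
  [8, 13]
  [7, 8]

Each entry (A^⊗2)_ij equals the minimum over all length-2 walks i = v_0 → v_1 → … → v_2 = j of Σ_t A[v_t][v_{t+1}]. For example, for (i, j) = (0, 1) we minimise over 2 possible intermediate vertex sequences; the minimum is 13, attained along the walk 0 → 1 → 1.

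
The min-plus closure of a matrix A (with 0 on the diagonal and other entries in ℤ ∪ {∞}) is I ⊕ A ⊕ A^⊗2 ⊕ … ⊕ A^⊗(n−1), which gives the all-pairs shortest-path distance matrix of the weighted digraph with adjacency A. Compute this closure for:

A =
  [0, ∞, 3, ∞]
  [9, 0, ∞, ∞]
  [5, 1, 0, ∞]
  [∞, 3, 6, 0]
Closure =
  [0, 4, 3, ∞]
  [9, 0, 12, ∞]
  [5, 1, 0, ∞]
  [11, 3, 6, 0]

This is the Floyd-Warshall all-pairs shortest-path computation. For each intermediate vertex k = 0, 1, …, 3, update dist[i][j] ← min(dist[i][j], dist[i][k] + dist[k][j]). The final matrix gives, for each (i, j), the minimum total weight of any directed path from i to j (possibly empty when i = j).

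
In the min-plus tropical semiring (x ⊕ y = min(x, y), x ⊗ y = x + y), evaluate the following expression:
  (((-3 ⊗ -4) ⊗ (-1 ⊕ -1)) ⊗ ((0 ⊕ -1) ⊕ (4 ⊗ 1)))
(((-3 ⊗ -4) ⊗ (-1 ⊕ -1)) ⊗ ((0 ⊕ -1) ⊕ (4 ⊗ 1))) = -9

Expand innermost to outermost. Recall ⊕ takes the minimum of its arguments and ⊗ takes their sum. Working out the expression (((-3 ⊗ -4) ⊗ (-1 ⊕ -1)) ⊗ ((0 ⊕ -1) ⊕ (4 ⊗ 1))) gives -9.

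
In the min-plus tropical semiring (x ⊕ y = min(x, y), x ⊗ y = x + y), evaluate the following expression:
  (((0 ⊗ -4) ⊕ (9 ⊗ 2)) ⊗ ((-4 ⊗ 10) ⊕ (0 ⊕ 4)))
(((0 ⊗ -4) ⊕ (9 ⊗ 2)) ⊗ ((-4 ⊗ 10) ⊕ (0 ⊕ 4))) = -4

Expand innermost to outermost. Recall ⊕ takes the minimum of its arguments and ⊗ takes their sum. Working out the expression (((0 ⊗ -4) ⊕ (9 ⊗ 2)) ⊗ ((-4 ⊗ 10) ⊕ (0 ⊕ 4))) gives -4.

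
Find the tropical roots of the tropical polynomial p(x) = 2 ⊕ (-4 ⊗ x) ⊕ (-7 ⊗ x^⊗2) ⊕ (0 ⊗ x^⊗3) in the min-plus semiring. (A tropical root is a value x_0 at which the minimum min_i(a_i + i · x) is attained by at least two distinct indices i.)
Roots: {-7, 3, 6}

Each tropical root is a break point of the lower envelope of the lines y = a_i + i · x (there are 4 lines, with slopes 0, 1, ..., 3). Only the lines that attain the minimum somewhere contribute to roots; other lines are dominated. Here the surviving (envelope) indices are i = 3, i = 2, i = 1, i = 0.
Intersections between consecutive envelope lines give the roots: for adjacent envelope indices i < j the intersection is x = (a_i − a_j) / (j − i). Reading off the sorted break points: {-7, 3, 6}.
Verification: at each break x_0, at least two indices attain the minimum of min_i(a_i + i · x_0).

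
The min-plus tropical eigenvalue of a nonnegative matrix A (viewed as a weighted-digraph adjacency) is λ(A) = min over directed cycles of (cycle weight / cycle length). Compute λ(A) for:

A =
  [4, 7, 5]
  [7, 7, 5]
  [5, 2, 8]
λ(A) = 7/2

Enumerate directed cycles and compute their means (weight / length). Sample:
  cycle 0 → 0: weight = 4, length = 1, mean = 4/1 ≈ 4.000
  cycle 1 → 1: weight = 7, length = 1, mean = 7/1 ≈ 7.000
  cycle 2 → 2: weight = 8, length = 1, mean = 8/1 ≈ 8.000
  cycle 0 → 1 → 0: weight = 14, length = 2, mean = 14/2 ≈ 7.000
  cycle 0 → 2 → 0: weight = 10, length = 2, mean = 10/2 ≈ 5.000
  cycle 1 → 0 → 1: weight = 14, length = 2, mean = 14/2 ≈ 7.000
Minimum mean = 3.500, attained e.g. along the cycle 1 → 2 → 1 with weight 7 and length 2. So λ(A) = 7/2 = 7/2.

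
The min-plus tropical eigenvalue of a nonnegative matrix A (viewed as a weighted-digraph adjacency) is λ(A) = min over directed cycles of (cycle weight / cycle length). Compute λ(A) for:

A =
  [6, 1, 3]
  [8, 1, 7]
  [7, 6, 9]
λ(A) = 1

Enumerate directed cycles and compute their means (weight / length). Sample:
  cycle 0 → 0: weight = 6, length = 1, mean = 6/1 ≈ 6.000
  cycle 1 → 1: weight = 1, length = 1, mean = 1/1 ≈ 1.000
  cycle 2 → 2: weight = 9, length = 1, mean = 9/1 ≈ 9.000
  cycle 0 → 1 → 0: weight = 9, length = 2, mean = 9/2 ≈ 4.500
  cycle 0 → 2 → 0: weight = 10, length = 2, mean = 10/2 ≈ 5.000
  cycle 1 → 0 → 1: weight = 9, length = 2, mean = 9/2 ≈ 4.500
Minimum mean = 1.000, attained e.g. along the cycle 1 → 1 with weight 1 and length 1. So λ(A) = 1/1 = 1.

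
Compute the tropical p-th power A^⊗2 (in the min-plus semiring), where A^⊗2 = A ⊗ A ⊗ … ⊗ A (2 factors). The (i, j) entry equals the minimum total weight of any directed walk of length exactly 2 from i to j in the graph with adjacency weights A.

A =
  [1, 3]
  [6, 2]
A^⊗2 =
  [2, 4]
  [7, 4]

Each entry (A^⊗2)_ij equals the minimum over all length-2 walks i = v_0 → v_1 → … → v_2 = j of Σ_t A[v_t][v_{t+1}]. For example, for (i, j) = (0, 1) we minimise over 2 possible intermediate vertex sequences; the minimum is 4, attained along the walk 0 → 0 → 1.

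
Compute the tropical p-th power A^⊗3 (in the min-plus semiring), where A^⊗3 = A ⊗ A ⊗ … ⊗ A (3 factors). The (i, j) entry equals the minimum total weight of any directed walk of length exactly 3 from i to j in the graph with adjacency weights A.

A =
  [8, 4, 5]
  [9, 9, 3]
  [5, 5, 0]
A^⊗3 =
  [10, 10, 5]
  [8, 8, 3]
  [5, 5, 0]

Each entry (A^⊗3)_ij equals the minimum over all length-3 walks i = v_0 → v_1 → … → v_3 = j of Σ_t A[v_t][v_{t+1}]. For example, for (i, j) = (0, 2) we minimise over 9 possible intermediate vertex sequences; the minimum is 5, attained along the walk 0 → 2 → 2 → 2.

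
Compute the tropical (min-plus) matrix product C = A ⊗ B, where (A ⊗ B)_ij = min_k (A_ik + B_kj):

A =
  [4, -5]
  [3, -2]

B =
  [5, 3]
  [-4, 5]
A ⊗ B =
  [-9, 0]
  [-6, 3]

Apply the min-plus product entry-by-entry:
  C[0][0] = min over k of (A[0][0] + B[0][0] = 4 + 5 = 9, A[0][1] + B[1][0] = -5 + -4 = -9) = -9 (attained at k = 1)
  C[0][1] = min over k of (A[0][0] + B[0][1] = 4 + 3 = 7, A[0][1] + B[1][1] = -5 + 5 = 0) = 0 (attained at k = 1)
  C[1][0] = min over k of (A[1][0] + B[0][0] = 3 + 5 = 8, A[1][1] + B[1][0] = -2 + -4 = -6) = -6 (attained at k = 1)
  C[1][1] = min over k of (A[1][0] + B[0][1] = 3 + 3 = 6, A[1][1] + B[1][1] = -2 + 5 = 3) = 3 (attained at k = 1)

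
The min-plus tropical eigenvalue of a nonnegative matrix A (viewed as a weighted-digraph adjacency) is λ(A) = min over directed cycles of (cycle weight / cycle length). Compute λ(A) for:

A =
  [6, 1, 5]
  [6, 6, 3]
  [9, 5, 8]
λ(A) = 7/2

Enumerate directed cycles and compute their means (weight / length). Sample:
  cycle 0 → 0: weight = 6, length = 1, mean = 6/1 ≈ 6.000
  cycle 1 → 1: weight = 6, length = 1, mean = 6/1 ≈ 6.000
  cycle 2 → 2: weight = 8, length = 1, mean = 8/1 ≈ 8.000
  cycle 0 → 1 → 0: weight = 7, length = 2, mean = 7/2 ≈ 3.500
  cycle 0 → 2 → 0: weight = 14, length = 2, mean = 14/2 ≈ 7.000
  cycle 1 → 0 → 1: weight = 7, length = 2, mean = 7/2 ≈ 3.500
Minimum mean = 3.500, attained e.g. along the cycle 0 → 1 → 0 with weight 7 and length 2. So λ(A) = 7/2 = 7/2.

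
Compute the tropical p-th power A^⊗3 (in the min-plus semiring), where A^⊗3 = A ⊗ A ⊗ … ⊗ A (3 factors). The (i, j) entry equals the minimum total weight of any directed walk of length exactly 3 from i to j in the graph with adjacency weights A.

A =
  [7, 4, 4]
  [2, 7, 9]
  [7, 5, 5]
A^⊗3 =
  [11, 10, 10]
  [8, 11, 11]
  [12, 11, 11]

Each entry (A^⊗3)_ij equals the minimum over all length-3 walks i = v_0 → v_1 → … → v_3 = j of Σ_t A[v_t][v_{t+1}]. For example, for (i, j) = (0, 2) we minimise over 9 possible intermediate vertex sequences; the minimum is 10, attained along the walk 0 → 1 → 0 → 2.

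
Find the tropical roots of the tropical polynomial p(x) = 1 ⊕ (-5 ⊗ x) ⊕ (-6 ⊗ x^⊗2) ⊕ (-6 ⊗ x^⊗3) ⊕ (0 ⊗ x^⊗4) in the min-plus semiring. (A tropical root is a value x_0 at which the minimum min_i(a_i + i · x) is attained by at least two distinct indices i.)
Roots: {-6, 0, 1, 6}

Each tropical root is a break point of the lower envelope of the lines y = a_i + i · x (there are 5 lines, with slopes 0, 1, ..., 4). Only the lines that attain the minimum somewhere contribute to roots; other lines are dominated. Here the surviving (envelope) indices are i = 4, i = 3, i = 2, i = 1, i = 0.
Intersections between consecutive envelope lines give the roots: for adjacent envelope indices i < j the intersection is x = (a_i − a_j) / (j − i). Reading off the sorted break points: {-6, 0, 1, 6}.
Verification: at each break x_0, at least two indices attain the minimum of min_i(a_i + i · x_0).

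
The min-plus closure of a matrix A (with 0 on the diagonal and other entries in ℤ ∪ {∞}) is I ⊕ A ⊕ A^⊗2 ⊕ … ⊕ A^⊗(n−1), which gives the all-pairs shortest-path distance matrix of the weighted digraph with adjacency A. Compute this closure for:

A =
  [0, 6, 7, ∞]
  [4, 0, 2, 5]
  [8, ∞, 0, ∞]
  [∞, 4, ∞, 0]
Closure =
  [0, 6, 7, 11]
  [4, 0, 2, 5]
  [8, 14, 0, 19]
  [8, 4, 6, 0]

This is the Floyd-Warshall all-pairs shortest-path computation. For each intermediate vertex k = 0, 1, …, 3, update dist[i][j] ← min(dist[i][j], dist[i][k] + dist[k][j]). The final matrix gives, for each (i, j), the minimum total weight of any directed path from i to j (possibly empty when i = j).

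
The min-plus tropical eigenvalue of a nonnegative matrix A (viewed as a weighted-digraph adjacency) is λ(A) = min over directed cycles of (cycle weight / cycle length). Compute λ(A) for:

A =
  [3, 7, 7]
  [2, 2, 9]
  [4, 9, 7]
λ(A) = 2

Enumerate directed cycles and compute their means (weight / length). Sample:
  cycle 0 → 0: weight = 3, length = 1, mean = 3/1 ≈ 3.000
  cycle 1 → 1: weight = 2, length = 1, mean = 2/1 ≈ 2.000
  cycle 2 → 2: weight = 7, length = 1, mean = 7/1 ≈ 7.000
  cycle 0 → 1 → 0: weight = 9, length = 2, mean = 9/2 ≈ 4.500
  cycle 0 → 2 → 0: weight = 11, length = 2, mean = 11/2 ≈ 5.500
  cycle 1 → 0 → 1: weight = 9, length = 2, mean = 9/2 ≈ 4.500
Minimum mean = 2.000, attained e.g. along the cycle 1 → 1 with weight 2 and length 1. So λ(A) = 2/1 = 2.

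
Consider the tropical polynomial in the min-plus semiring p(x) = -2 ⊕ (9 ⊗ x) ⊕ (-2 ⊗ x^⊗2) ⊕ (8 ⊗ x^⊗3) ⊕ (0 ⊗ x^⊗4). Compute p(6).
p(6) = -2

A tropical monomial a ⊗ x^⊗i evaluates to a + i · x. Evaluating each term at x = 6:
  Term 0 contributes -2 + 0 · 6 = -2
  Term 1 contributes 9 + 1 · 6 = 15
  Term 2 contributes -2 + 2 · 6 = 10
  Term 3 contributes 8 + 3 · 6 = 26
  Term 4 contributes 0 + 4 · 6 = 24
p(6) = ⊕ of these = min[-2, 15, 10, 26, 24] = -2.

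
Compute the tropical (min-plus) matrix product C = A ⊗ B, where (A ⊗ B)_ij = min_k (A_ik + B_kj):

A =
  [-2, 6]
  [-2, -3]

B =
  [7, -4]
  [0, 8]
A ⊗ B =
  [5, -6]
  [-3, -6]

Apply the min-plus product entry-by-entry:
  C[0][0] = min over k of (A[0][0] + B[0][0] = -2 + 7 = 5, A[0][1] + B[1][0] = 6 + 0 = 6) = 5 (attained at k = 0)
  C[0][1] = min over k of (A[0][0] + B[0][1] = -2 + -4 = -6, A[0][1] + B[1][1] = 6 + 8 = 14) = -6 (attained at k = 0)
  C[1][0] = min over k of (A[1][0] + B[0][0] = -2 + 7 = 5, A[1][1] + B[1][0] = -3 + 0 = -3) = -3 (attained at k = 1)
  C[1][1] = min over k of (A[1][0] + B[0][1] = -2 + -4 = -6, A[1][1] + B[1][1] = -3 + 8 = 5) = -6 (attained at k = 0)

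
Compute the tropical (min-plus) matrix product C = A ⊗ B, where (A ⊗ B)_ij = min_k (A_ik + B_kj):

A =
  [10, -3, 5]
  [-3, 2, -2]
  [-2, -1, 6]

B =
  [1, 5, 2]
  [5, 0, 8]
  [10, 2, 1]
A ⊗ B =
  [2, -3, 5]
  [-2, 0, -1]
  [-1, -1, 0]

Apply the min-plus product entry-by-entry:
  C[0][0] = min over k of (A[0][0] + B[0][0] = 10 + 1 = 11, A[0][1] + B[1][0] = -3 + 5 = 2, A[0][2] + B[2][0] = 5 + 10 = 15) = 2 (attained at k = 1)
  C[0][1] = min over k of (A[0][0] + B[0][1] = 10 + 5 = 15, A[0][1] + B[1][1] = -3 + 0 = -3, A[0][2] + B[2][1] = 5 + 2 = 7) = -3 (attained at k = 1)
  C[0][2] = min over k of (A[0][0] + B[0][2] = 10 + 2 = 12, A[0][1] + B[1][2] = -3 + 8 = 5, A[0][2] + B[2][2] = 5 + 1 = 6) = 5 (attained at k = 1)
  C[1][0] = min over k of (A[1][0] + B[0][0] = -3 + 1 = -2, A[1][1] + B[1][0] = 2 + 5 = 7, A[1][2] + B[2][0] = -2 + 10 = 8) = -2 (attained at k = 0)
  C[1][1] = min over k of (A[1][0] + B[0][1] = -3 + 5 = 2, A[1][1] + B[1][1] = 2 + 0 = 2, A[1][2] + B[2][1] = -2 + 2 = 0) = 0 (attained at k = 2)
  C[1][2] = min over k of (A[1][0] + B[0][2] = -3 + 2 = -1, A[1][1] + B[1][2] = 2 + 8 = 10, A[1][2] + B[2][2] = -2 + 1 = -1) = -1 (attained at k = 0)
  C[2][0] = min over k of (A[2][0] + B[0][0] = -2 + 1 = -1, A[2][1] + B[1][0] = -1 + 5 = 4, A[2][2] + B[2][0] = 6 + 10 = 16) = -1 (attained at k = 0)
  C[2][1] = min over k of (A[2][0] + B[0][1] = -2 + 5 = 3, A[2][1] + B[1][1] = -1 + 0 = -1, A[2][2] + B[2][1] = 6 + 2 = 8) = -1 (attained at k = 1)
  C[2][2] = min over k of (A[2][0] + B[0][2] = -2 + 2 = 0, A[2][1] + B[1][2] = -1 + 8 = 7, A[2][2] + B[2][2] = 6 + 1 = 7) = 0 (attained at k = 0)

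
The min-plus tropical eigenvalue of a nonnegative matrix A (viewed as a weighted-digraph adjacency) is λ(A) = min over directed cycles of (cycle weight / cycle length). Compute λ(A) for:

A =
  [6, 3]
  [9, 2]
λ(A) = 2

Enumerate directed cycles and compute their means (weight / length). Sample:
  cycle 0 → 0: weight = 6, length = 1, mean = 6/1 ≈ 6.000
  cycle 1 → 1: weight = 2, length = 1, mean = 2/1 ≈ 2.000
  cycle 0 → 1 → 0: weight = 12, length = 2, mean = 12/2 ≈ 6.000
  cycle 1 → 0 → 1: weight = 12, length = 2, mean = 12/2 ≈ 6.000
Minimum mean = 2.000, attained e.g. along the cycle 1 → 1 with weight 2 and length 1. So λ(A) = 2/1 = 2.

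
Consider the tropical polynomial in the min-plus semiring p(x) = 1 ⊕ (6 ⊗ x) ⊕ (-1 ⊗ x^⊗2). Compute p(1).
p(1) = 1

A tropical monomial a ⊗ x^⊗i evaluates to a + i · x. Evaluating each term at x = 1:
  Term 0 contributes 1 + 0 · 1 = 1
  Term 1 contributes 6 + 1 · 1 = 7
  Term 2 contributes -1 + 2 · 1 = 1
p(1) = ⊕ of these = min[1, 7, 1] = 1.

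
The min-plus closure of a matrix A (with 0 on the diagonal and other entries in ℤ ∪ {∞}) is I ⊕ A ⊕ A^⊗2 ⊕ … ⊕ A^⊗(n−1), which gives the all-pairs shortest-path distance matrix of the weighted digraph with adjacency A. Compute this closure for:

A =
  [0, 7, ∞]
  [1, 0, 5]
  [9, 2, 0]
Closure =
  [0, 7, 12]
  [1, 0, 5]
  [3, 2, 0]

This is the Floyd-Warshall all-pairs shortest-path computation. For each intermediate vertex k = 0, 1, …, 2, update dist[i][j] ← min(dist[i][j], dist[i][k] + dist[k][j]). The final matrix gives, for each (i, j), the minimum total weight of any directed path from i to j (possibly empty when i = j).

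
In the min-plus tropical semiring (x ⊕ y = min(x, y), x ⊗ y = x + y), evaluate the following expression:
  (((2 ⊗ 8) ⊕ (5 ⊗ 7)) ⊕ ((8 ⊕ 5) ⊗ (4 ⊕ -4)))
(((2 ⊗ 8) ⊕ (5 ⊗ 7)) ⊕ ((8 ⊕ 5) ⊗ (4 ⊕ -4))) = 1

Expand innermost to outermost. Recall ⊕ takes the minimum of its arguments and ⊗ takes their sum. Working out the expression (((2 ⊗ 8) ⊕ (5 ⊗ 7)) ⊕ ((8 ⊕ 5) ⊗ (4 ⊕ -4))) gives 1.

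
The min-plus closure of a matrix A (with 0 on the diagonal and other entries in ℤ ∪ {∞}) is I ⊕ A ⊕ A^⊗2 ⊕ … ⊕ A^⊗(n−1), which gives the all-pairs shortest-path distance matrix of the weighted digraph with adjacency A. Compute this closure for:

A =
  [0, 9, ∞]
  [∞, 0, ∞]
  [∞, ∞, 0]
Closure =
  [0, 9, ∞]
  [∞, 0, ∞]
  [∞, ∞, 0]

This is the Floyd-Warshall all-pairs shortest-path computation. For each intermediate vertex k = 0, 1, …, 2, update dist[i][j] ← min(dist[i][j], dist[i][k] + dist[k][j]). The final matrix gives, for each (i, j), the minimum total weight of any directed path from i to j (possibly empty when i = j).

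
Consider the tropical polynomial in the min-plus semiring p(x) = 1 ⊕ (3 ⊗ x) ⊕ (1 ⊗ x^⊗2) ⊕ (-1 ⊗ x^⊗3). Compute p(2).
p(2) = 1

A tropical monomial a ⊗ x^⊗i evaluates to a + i · x. Evaluating each term at x = 2:
  Term 0 contributes 1 + 0 · 2 = 1
  Term 1 contributes 3 + 1 · 2 = 5
  Term 2 contributes 1 + 2 · 2 = 5
  Term 3 contributes -1 + 3 · 2 = 5
p(2) = ⊕ of these = min[1, 5, 5, 5] = 1.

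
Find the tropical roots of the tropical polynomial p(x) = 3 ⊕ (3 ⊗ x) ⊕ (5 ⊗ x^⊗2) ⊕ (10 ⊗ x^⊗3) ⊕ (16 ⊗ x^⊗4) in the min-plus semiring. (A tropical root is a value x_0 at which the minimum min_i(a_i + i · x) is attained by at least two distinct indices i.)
Roots: {-6, -5, -2, 0}

Each tropical root is a break point of the lower envelope of the lines y = a_i + i · x (there are 5 lines, with slopes 0, 1, ..., 4). Only the lines that attain the minimum somewhere contribute to roots; other lines are dominated. Here the surviving (envelope) indices are i = 4, i = 3, i = 2, i = 1, i = 0.
Intersections between consecutive envelope lines give the roots: for adjacent envelope indices i < j the intersection is x = (a_i − a_j) / (j − i). Reading off the sorted break points: {-6, -5, -2, 0}.
Verification: at each break x_0, at least two indices attain the minimum of min_i(a_i + i · x_0).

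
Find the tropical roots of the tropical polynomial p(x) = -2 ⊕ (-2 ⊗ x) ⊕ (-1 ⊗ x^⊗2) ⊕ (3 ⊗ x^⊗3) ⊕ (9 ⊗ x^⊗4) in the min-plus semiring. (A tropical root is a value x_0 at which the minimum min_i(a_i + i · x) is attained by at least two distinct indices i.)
Roots: {-6, -4, -1, 0}

Each tropical root is a break point of the lower envelope of the lines y = a_i + i · x (there are 5 lines, with slopes 0, 1, ..., 4). Only the lines that attain the minimum somewhere contribute to roots; other lines are dominated. Here the surviving (envelope) indices are i = 4, i = 3, i = 2, i = 1, i = 0.
Intersections between consecutive envelope lines give the roots: for adjacent envelope indices i < j the intersection is x = (a_i − a_j) / (j − i). Reading off the sorted break points: {-6, -4, -1, 0}.
Verification: at each break x_0, at least two indices attain the minimum of min_i(a_i + i · x_0).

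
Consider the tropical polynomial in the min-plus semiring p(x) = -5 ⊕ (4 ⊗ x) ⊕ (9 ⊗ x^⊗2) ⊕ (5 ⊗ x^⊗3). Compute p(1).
p(1) = -5

A tropical monomial a ⊗ x^⊗i evaluates to a + i · x. Evaluating each term at x = 1:
  Term 0 contributes -5 + 0 · 1 = -5
  Term 1 contributes 4 + 1 · 1 = 5
  Term 2 contributes 9 + 2 · 1 = 11
  Term 3 contributes 5 + 3 · 1 = 8
p(1) = ⊕ of these = min[-5, 5, 11, 8] = -5.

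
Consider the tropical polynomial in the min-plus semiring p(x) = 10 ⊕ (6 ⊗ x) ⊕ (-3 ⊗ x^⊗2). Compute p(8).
p(8) = 10

A tropical monomial a ⊗ x^⊗i evaluates to a + i · x. Evaluating each term at x = 8:
  Term 0 contributes 10 + 0 · 8 = 10
  Term 1 contributes 6 + 1 · 8 = 14
  Term 2 contributes -3 + 2 · 8 = 13
p(8) = ⊕ of these = min[10, 14, 13] = 10.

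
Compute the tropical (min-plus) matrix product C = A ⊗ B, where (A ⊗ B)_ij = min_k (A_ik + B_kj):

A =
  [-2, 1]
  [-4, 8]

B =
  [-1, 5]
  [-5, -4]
A ⊗ B =
  [-4, -3]
  [-5, 1]

Apply the min-plus product entry-by-entry:
  C[0][0] = min over k of (A[0][0] + B[0][0] = -2 + -1 = -3, A[0][1] + B[1][0] = 1 + -5 = -4) = -4 (attained at k = 1)
  C[0][1] = min over k of (A[0][0] + B[0][1] = -2 + 5 = 3, A[0][1] + B[1][1] = 1 + -4 = -3) = -3 (attained at k = 1)
  C[1][0] = min over k of (A[1][0] + B[0][0] = -4 + -1 = -5, A[1][1] + B[1][0] = 8 + -5 = 3) = -5 (attained at k = 0)
  C[1][1] = min over k of (A[1][0] + B[0][1] = -4 + 5 = 1, A[1][1] + B[1][1] = 8 + -4 = 4) = 1 (attained at k = 0)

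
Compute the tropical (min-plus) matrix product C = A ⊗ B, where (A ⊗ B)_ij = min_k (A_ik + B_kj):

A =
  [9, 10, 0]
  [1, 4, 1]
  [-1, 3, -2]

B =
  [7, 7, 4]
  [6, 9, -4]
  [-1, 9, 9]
A ⊗ B =
  [-1, 9, 6]
  [0, 8, 0]
  [-3, 6, -1]

Apply the min-plus product entry-by-entry:
  C[0][0] = min over k of (A[0][0] + B[0][0] = 9 + 7 = 16, A[0][1] + B[1][0] = 10 + 6 = 16, A[0][2] + B[2][0] = 0 + -1 = -1) = -1 (attained at k = 2)
  C[0][1] = min over k of (A[0][0] + B[0][1] = 9 + 7 = 16, A[0][1] + B[1][1] = 10 + 9 = 19, A[0][2] + B[2][1] = 0 + 9 = 9) = 9 (attained at k = 2)
  C[0][2] = min over k of (A[0][0] + B[0][2] = 9 + 4 = 13, A[0][1] + B[1][2] = 10 + -4 = 6, A[0][2] + B[2][2] = 0 + 9 = 9) = 6 (attained at k = 1)
  C[1][0] = min over k of (A[1][0] + B[0][0] = 1 + 7 = 8, A[1][1] + B[1][0] = 4 + 6 = 10, A[1][2] + B[2][0] = 1 + -1 = 0) = 0 (attained at k = 2)
  C[1][1] = min over k of (A[1][0] + B[0][1] = 1 + 7 = 8, A[1][1] + B[1][1] = 4 + 9 = 13, A[1][2] + B[2][1] = 1 + 9 = 10) = 8 (attained at k = 0)
  C[1][2] = min over k of (A[1][0] + B[0][2] = 1 + 4 = 5, A[1][1] + B[1][2] = 4 + -4 = 0, A[1][2] + B[2][2] = 1 + 9 = 10) = 0 (attained at k = 1)
  C[2][0] = min over k of (A[2][0] + B[0][0] = -1 + 7 = 6, A[2][1] + B[1][0] = 3 + 6 = 9, A[2][2] + B[2][0] = -2 + -1 = -3) = -3 (attained at k = 2)
  C[2][1] = min over k of (A[2][0] + B[0][1] = -1 + 7 = 6, A[2][1] + B[1][1] = 3 + 9 = 12, A[2][2] + B[2][1] = -2 + 9 = 7) = 6 (attained at k = 0)
  C[2][2] = min over k of (A[2][0] + B[0][2] = -1 + 4 = 3, A[2][1] + B[1][2] = 3 + -4 = -1, A[2][2] + B[2][2] = -2 + 9 = 7) = -1 (attained at k = 1)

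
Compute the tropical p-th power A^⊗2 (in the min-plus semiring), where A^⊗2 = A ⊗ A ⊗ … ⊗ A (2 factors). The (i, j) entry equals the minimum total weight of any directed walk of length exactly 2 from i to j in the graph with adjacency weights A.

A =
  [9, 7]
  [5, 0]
A^⊗2 =
  [12, 7]
  [5, 0]

Each entry (A^⊗2)_ij equals the minimum over all length-2 walks i = v_0 → v_1 → … → v_2 = j of Σ_t A[v_t][v_{t+1}]. For example, for (i, j) = (0, 1) we minimise over 2 possible intermediate vertex sequences; the minimum is 7, attained along the walk 0 → 1 → 1.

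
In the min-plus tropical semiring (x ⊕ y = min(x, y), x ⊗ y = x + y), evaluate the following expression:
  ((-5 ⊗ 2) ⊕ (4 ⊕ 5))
((-5 ⊗ 2) ⊕ (4 ⊕ 5)) = -3

Expand innermost to outermost. Recall ⊕ takes the minimum of its arguments and ⊗ takes their sum. Working out the expression ((-5 ⊗ 2) ⊕ (4 ⊕ 5)) gives -3.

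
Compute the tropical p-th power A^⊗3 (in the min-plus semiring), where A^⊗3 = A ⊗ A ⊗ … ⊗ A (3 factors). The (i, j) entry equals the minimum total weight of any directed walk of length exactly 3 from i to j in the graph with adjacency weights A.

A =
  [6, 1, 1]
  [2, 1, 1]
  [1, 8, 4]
A^⊗3 =
  [3, 3, 3]
  [3, 3, 3]
  [3, 3, 3]

Each entry (A^⊗3)_ij equals the minimum over all length-3 walks i = v_0 → v_1 → … → v_3 = j of Σ_t A[v_t][v_{t+1}]. For example, for (i, j) = (0, 2) we minimise over 9 possible intermediate vertex sequences; the minimum is 3, attained along the walk 0 → 1 → 1 → 2.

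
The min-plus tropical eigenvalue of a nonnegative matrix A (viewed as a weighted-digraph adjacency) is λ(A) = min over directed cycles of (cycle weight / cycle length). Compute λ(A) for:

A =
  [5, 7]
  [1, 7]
λ(A) = 4

Enumerate directed cycles and compute their means (weight / length). Sample:
  cycle 0 → 0: weight = 5, length = 1, mean = 5/1 ≈ 5.000
  cycle 1 → 1: weight = 7, length = 1, mean = 7/1 ≈ 7.000
  cycle 0 → 1 → 0: weight = 8, length = 2, mean = 8/2 ≈ 4.000
  cycle 1 → 0 → 1: weight = 8, length = 2, mean = 8/2 ≈ 4.000
Minimum mean = 4.000, attained e.g. along the cycle 0 → 1 → 0 with weight 8 and length 2. So λ(A) = 8/2 = 4.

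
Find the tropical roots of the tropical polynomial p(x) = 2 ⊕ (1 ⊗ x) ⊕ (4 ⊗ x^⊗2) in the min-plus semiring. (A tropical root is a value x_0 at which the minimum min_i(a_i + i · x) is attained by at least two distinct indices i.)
Roots: {-3, 1}

Each tropical root is a break point of the lower envelope of the lines y = a_i + i · x (there are 3 lines, with slopes 0, 1, ..., 2). Only the lines that attain the minimum somewhere contribute to roots; other lines are dominated. Here the surviving (envelope) indices are i = 2, i = 1, i = 0.
Intersections between consecutive envelope lines give the roots: for adjacent envelope indices i < j the intersection is x = (a_i − a_j) / (j − i). Reading off the sorted break points: {-3, 1}.
Verification: at each break x_0, at least two indices attain the minimum of min_i(a_i + i · x_0).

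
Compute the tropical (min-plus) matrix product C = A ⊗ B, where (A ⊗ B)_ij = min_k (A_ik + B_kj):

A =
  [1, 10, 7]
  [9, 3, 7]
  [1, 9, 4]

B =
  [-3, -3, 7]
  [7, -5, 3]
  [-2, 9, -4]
A ⊗ B =
  [-2, -2, 3]
  [5, -2, 3]
  [-2, -2, 0]

Apply the min-plus product entry-by-entry:
  C[0][0] = min over k of (A[0][0] + B[0][0] = 1 + -3 = -2, A[0][1] + B[1][0] = 10 + 7 = 17, A[0][2] + B[2][0] = 7 + -2 = 5) = -2 (attained at k = 0)
  C[0][1] = min over k of (A[0][0] + B[0][1] = 1 + -3 = -2, A[0][1] + B[1][1] = 10 + -5 = 5, A[0][2] + B[2][1] = 7 + 9 = 16) = -2 (attained at k = 0)
  C[0][2] = min over k of (A[0][0] + B[0][2] = 1 + 7 = 8, A[0][1] + B[1][2] = 10 + 3 = 13, A[0][2] + B[2][2] = 7 + -4 = 3) = 3 (attained at k = 2)
  C[1][0] = min over k of (A[1][0] + B[0][0] = 9 + -3 = 6, A[1][1] + B[1][0] = 3 + 7 = 10, A[1][2] + B[2][0] = 7 + -2 = 5) = 5 (attained at k = 2)
  C[1][1] = min over k of (A[1][0] + B[0][1] = 9 + -3 = 6, A[1][1] + B[1][1] = 3 + -5 = -2, A[1][2] + B[2][1] = 7 + 9 = 16) = -2 (attained at k = 1)
  C[1][2] = min over k of (A[1][0] + B[0][2] = 9 + 7 = 16, A[1][1] + B[1][2] = 3 + 3 = 6, A[1][2] + B[2][2] = 7 + -4 = 3) = 3 (attained at k = 2)
  C[2][0] = min over k of (A[2][0] + B[0][0] = 1 + -3 = -2, A[2][1] + B[1][0] = 9 + 7 = 16, A[2][2] + B[2][0] = 4 + -2 = 2) = -2 (attained at k = 0)
  C[2][1] = min over k of (A[2][0] + B[0][1] = 1 + -3 = -2, A[2][1] + B[1][1] = 9 + -5 = 4, A[2][2] + B[2][1] = 4 + 9 = 13) = -2 (attained at k = 0)
  C[2][2] = min over k of (A[2][0] + B[0][2] = 1 + 7 = 8, A[2][1] + B[1][2] = 9 + 3 = 12, A[2][2] + B[2][2] = 4 + -4 = 0) = 0 (attained at k = 2)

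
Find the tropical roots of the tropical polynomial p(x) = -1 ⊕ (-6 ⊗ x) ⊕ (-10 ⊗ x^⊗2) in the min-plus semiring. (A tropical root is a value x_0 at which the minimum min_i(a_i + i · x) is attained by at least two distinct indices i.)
Roots: {4, 5}

Each tropical root is a break point of the lower envelope of the lines y = a_i + i · x (there are 3 lines, with slopes 0, 1, ..., 2). Only the lines that attain the minimum somewhere contribute to roots; other lines are dominated. Here the surviving (envelope) indices are i = 2, i = 1, i = 0.
Intersections between consecutive envelope lines give the roots: for adjacent envelope indices i < j the intersection is x = (a_i − a_j) / (j − i). Reading off the sorted break points: {4, 5}.
Verification: at each break x_0, at least two indices attain the minimum of min_i(a_i + i · x_0).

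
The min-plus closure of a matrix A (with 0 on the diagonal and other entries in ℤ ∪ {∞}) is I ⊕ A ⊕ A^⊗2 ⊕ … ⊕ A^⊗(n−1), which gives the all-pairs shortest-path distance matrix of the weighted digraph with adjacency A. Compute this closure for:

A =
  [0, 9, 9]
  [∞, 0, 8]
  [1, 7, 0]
Closure =
  [0, 9, 9]
  [9, 0, 8]
  [1, 7, 0]

This is the Floyd-Warshall all-pairs shortest-path computation. For each intermediate vertex k = 0, 1, …, 2, update dist[i][j] ← min(dist[i][j], dist[i][k] + dist[k][j]). The final matrix gives, for each (i, j), the minimum total weight of any directed path from i to j (possibly empty when i = j).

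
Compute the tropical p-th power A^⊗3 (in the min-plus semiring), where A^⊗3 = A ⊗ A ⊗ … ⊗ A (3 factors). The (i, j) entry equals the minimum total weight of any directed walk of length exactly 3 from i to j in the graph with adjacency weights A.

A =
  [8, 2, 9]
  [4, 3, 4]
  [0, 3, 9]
A^⊗3 =
  [6, 8, 9]
  [7, 6, 10]
  [6, 5, 6]

Each entry (A^⊗3)_ij equals the minimum over all length-3 walks i = v_0 → v_1 → … → v_3 = j of Σ_t A[v_t][v_{t+1}]. For example, for (i, j) = (0, 2) we minimise over 9 possible intermediate vertex sequences; the minimum is 9, attained along the walk 0 → 1 → 1 → 2.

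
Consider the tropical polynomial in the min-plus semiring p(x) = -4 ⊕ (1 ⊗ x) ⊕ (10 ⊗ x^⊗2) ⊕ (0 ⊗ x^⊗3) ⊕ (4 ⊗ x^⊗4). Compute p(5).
p(5) = -4

A tropical monomial a ⊗ x^⊗i evaluates to a + i · x. Evaluating each term at x = 5:
  Term 0 contributes -4 + 0 · 5 = -4
  Term 1 contributes 1 + 1 · 5 = 6
  Term 2 contributes 10 + 2 · 5 = 20
  Term 3 contributes 0 + 3 · 5 = 15
  Term 4 contributes 4 + 4 · 5 = 24
p(5) = ⊕ of these = min[-4, 6, 20, 15, 24] = -4.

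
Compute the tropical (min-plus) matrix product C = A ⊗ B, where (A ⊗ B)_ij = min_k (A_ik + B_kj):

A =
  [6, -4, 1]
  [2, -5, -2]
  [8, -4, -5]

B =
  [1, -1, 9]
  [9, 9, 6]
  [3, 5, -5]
A ⊗ B =
  [4, 5, -4]
  [1, 1, -7]
  [-2, 0, -10]

Apply the min-plus product entry-by-entry:
  C[0][0] = min over k of (A[0][0] + B[0][0] = 6 + 1 = 7, A[0][1] + B[1][0] = -4 + 9 = 5, A[0][2] + B[2][0] = 1 + 3 = 4) = 4 (attained at k = 2)
  C[0][1] = min over k of (A[0][0] + B[0][1] = 6 + -1 = 5, A[0][1] + B[1][1] = -4 + 9 = 5, A[0][2] + B[2][1] = 1 + 5 = 6) = 5 (attained at k = 0)
  C[0][2] = min over k of (A[0][0] + B[0][2] = 6 + 9 = 15, A[0][1] + B[1][2] = -4 + 6 = 2, A[0][2] + B[2][2] = 1 + -5 = -4) = -4 (attained at k = 2)
  C[1][0] = min over k of (A[1][0] + B[0][0] = 2 + 1 = 3, A[1][1] + B[1][0] = -5 + 9 = 4, A[1][2] + B[2][0] = -2 + 3 = 1) = 1 (attained at k = 2)
  C[1][1] = min over k of (A[1][0] + B[0][1] = 2 + -1 = 1, A[1][1] + B[1][1] = -5 + 9 = 4, A[1][2] + B[2][1] = -2 + 5 = 3) = 1 (attained at k = 0)
  C[1][2] = min over k of (A[1][0] + B[0][2] = 2 + 9 = 11, A[1][1] + B[1][2] = -5 + 6 = 1, A[1][2] + B[2][2] = -2 + -5 = -7) = -7 (attained at k = 2)
  C[2][0] = min over k of (A[2][0] + B[0][0] = 8 + 1 = 9, A[2][1] + B[1][0] = -4 + 9 = 5, A[2][2] + B[2][0] = -5 + 3 = -2) = -2 (attained at k = 2)
  C[2][1] = min over k of (A[2][0] + B[0][1] = 8 + -1 = 7, A[2][1] + B[1][1] = -4 + 9 = 5, A[2][2] + B[2][1] = -5 + 5 = 0) = 0 (attained at k = 2)
  C[2][2] = min over k of (A[2][0] + B[0][2] = 8 + 9 = 17, A[2][1] + B[1][2] = -4 + 6 = 2, A[2][2] + B[2][2] = -5 + -5 = -10) = -10 (attained at k = 2)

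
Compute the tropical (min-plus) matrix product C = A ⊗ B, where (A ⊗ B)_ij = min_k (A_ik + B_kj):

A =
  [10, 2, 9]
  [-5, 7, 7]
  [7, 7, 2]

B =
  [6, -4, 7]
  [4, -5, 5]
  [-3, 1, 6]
A ⊗ B =
  [6, -3, 7]
  [1, -9, 2]
  [-1, 2, 8]

Apply the min-plus product entry-by-entry:
  C[0][0] = min over k of (A[0][0] + B[0][0] = 10 + 6 = 16, A[0][1] + B[1][0] = 2 + 4 = 6, A[0][2] + B[2][0] = 9 + -3 = 6) = 6 (attained at k = 1)
  C[0][1] = min over k of (A[0][0] + B[0][1] = 10 + -4 = 6, A[0][1] + B[1][1] = 2 + -5 = -3, A[0][2] + B[2][1] = 9 + 1 = 10) = -3 (attained at k = 1)
  C[0][2] = min over k of (A[0][0] + B[0][2] = 10 + 7 = 17, A[0][1] + B[1][2] = 2 + 5 = 7, A[0][2] + B[2][2] = 9 + 6 = 15) = 7 (attained at k = 1)
  C[1][0] = min over k of (A[1][0] + B[0][0] = -5 + 6 = 1, A[1][1] + B[1][0] = 7 + 4 = 11, A[1][2] + B[2][0] = 7 + -3 = 4) = 1 (attained at k = 0)
  C[1][1] = min over k of (A[1][0] + B[0][1] = -5 + -4 = -9, A[1][1] + B[1][1] = 7 + -5 = 2, A[1][2] + B[2][1] = 7 + 1 = 8) = -9 (attained at k = 0)
  C[1][2] = min over k of (A[1][0] + B[0][2] = -5 + 7 = 2, A[1][1] + B[1][2] = 7 + 5 = 12, A[1][2] + B[2][2] = 7 + 6 = 13) = 2 (attained at k = 0)
  C[2][0] = min over k of (A[2][0] + B[0][0] = 7 + 6 = 13, A[2][1] + B[1][0] = 7 + 4 = 11, A[2][2] + B[2][0] = 2 + -3 = -1) = -1 (attained at k = 2)
  C[2][1] = min over k of (A[2][0] + B[0][1] = 7 + -4 = 3, A[2][1] + B[1][1] = 7 + -5 = 2, A[2][2] + B[2][1] = 2 + 1 = 3) = 2 (attained at k = 1)
  C[2][2] = min over k of (A[2][0] + B[0][2] = 7 + 7 = 14, A[2][1] + B[1][2] = 7 + 5 = 12, A[2][2] + B[2][2] = 2 + 6 = 8) = 8 (attained at k = 2)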